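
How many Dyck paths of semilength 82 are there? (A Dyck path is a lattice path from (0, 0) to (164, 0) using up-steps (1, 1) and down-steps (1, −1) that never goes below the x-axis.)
C_82 = 17526585015616776834735140517915655636396234280

These Dyck paths are counted by the Catalan number C_n = (1/(n + 1)) · C(2n, n). For n = 82: C_82 = (1/83) · C(164, 82) = 1454706556296192477283016662986999417820887445240/83 = 17526585015616776834735140517915655636396234280.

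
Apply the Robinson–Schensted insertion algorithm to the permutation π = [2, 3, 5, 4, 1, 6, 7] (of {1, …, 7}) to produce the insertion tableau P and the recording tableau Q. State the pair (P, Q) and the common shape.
P = [1, 3, 4, 6, 7] / [2] / [5];  Q = [1, 2, 3, 6, 7] / [4] / [5];  common shape = (5, 1, 1)

Row-insert the values π_1, π_2, … into P one at a time, bumping the leftmost entry strictly greater than the inserted value down to the next row. The recording tableau Q records, in position (i, j), the step at which that cell was added to P.
  Insert 2 (step 1): P = [2];  Q = [1]
  Insert 3 (step 2): P = [2, 3];  Q = [1, 2]
  Insert 5 (step 3): P = [2, 3, 5];  Q = [1, 2, 3]
  Insert 4 (step 4): P = [2, 3, 4] / [5];  Q = [1, 2, 3] / [4]
  Insert 1 (step 5): P = [1, 3, 4] / [2] / [5];  Q = [1, 2, 3] / [4] / [5]
  Insert 6 (step 6): P = [1, 3, 4, 6] / [2] / [5];  Q = [1, 2, 3, 6] / [4] / [5]
  Insert 7 (step 7): P = [1, 3, 4, 6, 7] / [2] / [5];  Q = [1, 2, 3, 6, 7] / [4] / [5]
Final shape: (5, 1, 1).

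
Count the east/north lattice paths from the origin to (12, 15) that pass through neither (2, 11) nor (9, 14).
Number of paths = 14074462

Inclusion–exclusion. Total paths: C(27, 12) = 17383860. Through P₁: C(13, 2)·C(14, 10) = 78078. Through P₂: C(23, 9)·C(4, 3) = 3268760. Since P₁ is strictly southwest of P₂, a monotone path through both must visit P₁ then P₂; paths through both = C(13, 2)·C(10, 7)·C(4, 3) = 37440. Avoid both = 17383860 − 78078 − 3268760 + 37440 = 14074462.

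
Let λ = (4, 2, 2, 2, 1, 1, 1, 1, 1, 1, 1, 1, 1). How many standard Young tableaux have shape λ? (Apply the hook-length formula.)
# SYT of shape (4, 2, 2, 2, 1, 1, 1, 1, 1, 1, 1, 1, 1) = 169575

Hook-length formula: f^λ = n! / Π hook(c), product over all cells c of the Young diagram. For λ = (4, 2, 2, 2, 1, 1, 1, 1, 1, 1, 1, 1, 1), n = 19 boxes. Hook lengths by row (left-to-right, top-to-bottom): [16, 6, 2, 1]; [13, 3]; [12, 2]; [11, 1]; [9]; [8]; [7]; [6]; [5]; [4]; [3]; [2]; [1]. Product of hooks = 717352796160. So f^λ = 19! / 717352796160 = 121645100408832000 / 717352796160 = 169575.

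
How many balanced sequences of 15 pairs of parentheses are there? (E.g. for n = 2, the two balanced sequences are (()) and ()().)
C_15 = 9694845

These balanced parentheses are counted by the Catalan number C_n = (1/(n + 1)) · C(2n, n). For n = 15: C_15 = (1/16) · C(30, 15) = 155117520/16 = 9694845.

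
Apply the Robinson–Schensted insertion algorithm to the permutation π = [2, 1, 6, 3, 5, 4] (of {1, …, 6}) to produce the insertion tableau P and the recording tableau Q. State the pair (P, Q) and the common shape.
P = [1, 3, 4] / [2, 5] / [6];  Q = [1, 3, 5] / [2, 4] / [6];  common shape = (3, 2, 1)

Row-insert the values π_1, π_2, … into P one at a time, bumping the leftmost entry strictly greater than the inserted value down to the next row. The recording tableau Q records, in position (i, j), the step at which that cell was added to P.
  Insert 2 (step 1): P = [2];  Q = [1]
  Insert 1 (step 2): P = [1] / [2];  Q = [1] / [2]
  Insert 6 (step 3): P = [1, 6] / [2];  Q = [1, 3] / [2]
  Insert 3 (step 4): P = [1, 3] / [2, 6];  Q = [1, 3] / [2, 4]
  Insert 5 (step 5): P = [1, 3, 5] / [2, 6];  Q = [1, 3, 5] / [2, 4]
  Insert 4 (step 6): P = [1, 3, 4] / [2, 5] / [6];  Q = [1, 3, 5] / [2, 4] / [6]
Final shape: (3, 2, 1).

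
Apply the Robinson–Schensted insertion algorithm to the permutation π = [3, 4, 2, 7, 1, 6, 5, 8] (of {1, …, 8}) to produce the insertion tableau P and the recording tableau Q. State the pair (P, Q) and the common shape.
P = [1, 4, 5, 8] / [2, 6] / [3, 7];  Q = [1, 2, 4, 8] / [3, 6] / [5, 7];  common shape = (4, 2, 2)

Row-insert the values π_1, π_2, … into P one at a time, bumping the leftmost entry strictly greater than the inserted value down to the next row. The recording tableau Q records, in position (i, j), the step at which that cell was added to P.
  Insert 3 (step 1): P = [3];  Q = [1]
  Insert 4 (step 2): P = [3, 4];  Q = [1, 2]
  Insert 2 (step 3): P = [2, 4] / [3];  Q = [1, 2] / [3]
  Insert 7 (step 4): P = [2, 4, 7] / [3];  Q = [1, 2, 4] / [3]
  Insert 1 (step 5): P = [1, 4, 7] / [2] / [3];  Q = [1, 2, 4] / [3] / [5]
  Insert 6 (step 6): P = [1, 4, 6] / [2, 7] / [3];  Q = [1, 2, 4] / [3, 6] / [5]
  Insert 5 (step 7): P = [1, 4, 5] / [2, 6] / [3, 7];  Q = [1, 2, 4] / [3, 6] / [5, 7]
  Insert 8 (step 8): P = [1, 4, 5, 8] / [2, 6] / [3, 7];  Q = [1, 2, 4, 8] / [3, 6] / [5, 7]
Final shape: (4, 2, 2).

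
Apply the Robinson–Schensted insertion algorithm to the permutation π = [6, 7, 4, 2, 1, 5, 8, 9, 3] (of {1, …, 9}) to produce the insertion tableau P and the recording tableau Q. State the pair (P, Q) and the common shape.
P = [1, 3, 8, 9] / [2, 5] / [4, 7] / [6];  Q = [1, 2, 7, 8] / [3, 6] / [4, 9] / [5];  common shape = (4, 2, 2, 1)

Row-insert the values π_1, π_2, … into P one at a time, bumping the leftmost entry strictly greater than the inserted value down to the next row. The recording tableau Q records, in position (i, j), the step at which that cell was added to P.
  Insert 6 (step 1): P = [6];  Q = [1]
  Insert 7 (step 2): P = [6, 7];  Q = [1, 2]
  Insert 4 (step 3): P = [4, 7] / [6];  Q = [1, 2] / [3]
  Insert 2 (step 4): P = [2, 7] / [4] / [6];  Q = [1, 2] / [3] / [4]
  Insert 1 (step 5): P = [1, 7] / [2] / [4] / [6];  Q = [1, 2] / [3] / [4] / [5]
  Insert 5 (step 6): P = [1, 5] / [2, 7] / [4] / [6];  Q = [1, 2] / [3, 6] / [4] / [5]
  Insert 8 (step 7): P = [1, 5, 8] / [2, 7] / [4] / [6];  Q = [1, 2, 7] / [3, 6] / [4] / [5]
  Insert 9 (step 8): P = [1, 5, 8, 9] / [2, 7] / [4] / [6];  Q = [1, 2, 7, 8] / [3, 6] / [4] / [5]
  Insert 3 (step 9): P = [1, 3, 8, 9] / [2, 5] / [4, 7] / [6];  Q = [1, 2, 7, 8] / [3, 6] / [4, 9] / [5]
Final shape: (4, 2, 2, 1).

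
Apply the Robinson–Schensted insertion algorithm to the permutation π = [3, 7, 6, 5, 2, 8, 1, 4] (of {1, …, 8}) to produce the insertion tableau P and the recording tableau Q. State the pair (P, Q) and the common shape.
P = [1, 4, 8] / [2, 5] / [3] / [6] / [7];  Q = [1, 2, 6] / [3, 8] / [4] / [5] / [7];  common shape = (3, 2, 1, 1, 1)

Row-insert the values π_1, π_2, … into P one at a time, bumping the leftmost entry strictly greater than the inserted value down to the next row. The recording tableau Q records, in position (i, j), the step at which that cell was added to P.
  Insert 3 (step 1): P = [3];  Q = [1]
  Insert 7 (step 2): P = [3, 7];  Q = [1, 2]
  Insert 6 (step 3): P = [3, 6] / [7];  Q = [1, 2] / [3]
  Insert 5 (step 4): P = [3, 5] / [6] / [7];  Q = [1, 2] / [3] / [4]
  Insert 2 (step 5): P = [2, 5] / [3] / [6] / [7];  Q = [1, 2] / [3] / [4] / [5]
  Insert 8 (step 6): P = [2, 5, 8] / [3] / [6] / [7];  Q = [1, 2, 6] / [3] / [4] / [5]
  Insert 1 (step 7): P = [1, 5, 8] / [2] / [3] / [6] / [7];  Q = [1, 2, 6] / [3] / [4] / [5] / [7]
  Insert 4 (step 8): P = [1, 4, 8] / [2, 5] / [3] / [6] / [7];  Q = [1, 2, 6] / [3, 8] / [4] / [5] / [7]
Final shape: (3, 2, 1, 1, 1).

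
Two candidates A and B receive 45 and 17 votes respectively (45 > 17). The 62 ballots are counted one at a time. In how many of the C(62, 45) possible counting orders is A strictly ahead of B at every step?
Strict-lead orderings = 334027589489580

Total orderings of the 62 votes with 45 for A: C(62, 45) = 739632519584070. By the Bertrand ballot formula (Cycle Lemma / reflection principle), the number of orderings in which A is strictly ahead of B throughout is (p − q)/(p + q) · C(p + q, p) = (45 − 17)/(45 + 17) · 739632519584070 = 334027589489580.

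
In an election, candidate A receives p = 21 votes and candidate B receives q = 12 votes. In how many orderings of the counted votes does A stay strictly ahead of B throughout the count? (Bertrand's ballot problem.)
Strict-lead orderings = 96768360

Total orderings of the 33 votes with 21 for A: C(33, 21) = 354817320. By the Bertrand ballot formula (Cycle Lemma / reflection principle), the number of orderings in which A is strictly ahead of B throughout is (p − q)/(p + q) · C(p + q, p) = (21 − 12)/(21 + 12) · 354817320 = 96768360.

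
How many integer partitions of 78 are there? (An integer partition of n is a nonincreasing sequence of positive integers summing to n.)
p(78) = 12132164

Compute p(n) via the recurrence p(n, m) = p(n, m−1) + p(n−m, m), where p(n, m) counts partitions of n with all parts ≤ m and p(n) = p(n, n). The base cases are p(0, m) = 1 and p(n, 0) = 0 for n > 0. Filling the table yields p(78) = 12132164. (Euler's pentagonal recurrence is an alternative.)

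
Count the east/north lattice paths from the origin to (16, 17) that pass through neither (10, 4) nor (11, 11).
Number of paths = 817434090

Inclusion–exclusion. Total paths: C(33, 16) = 1166803110. Through P₁: C(14, 10)·C(19, 6) = 27159132. Through P₂: C(22, 11)·C(11, 5) = 325909584. Since P₁ is strictly southwest of P₂, a monotone path through both must visit P₁ then P₂; paths through both = C(14, 10)·C(8, 1)·C(11, 5) = 3699696. Avoid both = 1166803110 − 27159132 − 325909584 + 3699696 = 817434090.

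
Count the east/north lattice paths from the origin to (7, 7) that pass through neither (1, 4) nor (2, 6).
Number of paths = 2934

Inclusion–exclusion. Total paths: C(14, 7) = 3432. Through P₁: C(5, 1)·C(9, 6) = 420. Through P₂: C(8, 2)·C(6, 5) = 168. Since P₁ is strictly southwest of P₂, a monotone path through both must visit P₁ then P₂; paths through both = C(5, 1)·C(3, 1)·C(6, 5) = 90. Avoid both = 3432 − 420 − 168 + 90 = 2934.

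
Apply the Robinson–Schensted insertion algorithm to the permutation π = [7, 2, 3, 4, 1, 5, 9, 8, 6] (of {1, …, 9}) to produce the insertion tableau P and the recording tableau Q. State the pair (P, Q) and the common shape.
P = [1, 3, 4, 5, 6] / [2, 8] / [7, 9];  Q = [1, 3, 4, 6, 7] / [2, 8] / [5, 9];  common shape = (5, 2, 2)

Row-insert the values π_1, π_2, … into P one at a time, bumping the leftmost entry strictly greater than the inserted value down to the next row. The recording tableau Q records, in position (i, j), the step at which that cell was added to P.
  Insert 7 (step 1): P = [7];  Q = [1]
  Insert 2 (step 2): P = [2] / [7];  Q = [1] / [2]
  Insert 3 (step 3): P = [2, 3] / [7];  Q = [1, 3] / [2]
  Insert 4 (step 4): P = [2, 3, 4] / [7];  Q = [1, 3, 4] / [2]
  Insert 1 (step 5): P = [1, 3, 4] / [2] / [7];  Q = [1, 3, 4] / [2] / [5]
  Insert 5 (step 6): P = [1, 3, 4, 5] / [2] / [7];  Q = [1, 3, 4, 6] / [2] / [5]
  Insert 9 (step 7): P = [1, 3, 4, 5, 9] / [2] / [7];  Q = [1, 3, 4, 6, 7] / [2] / [5]
  Insert 8 (step 8): P = [1, 3, 4, 5, 8] / [2, 9] / [7];  Q = [1, 3, 4, 6, 7] / [2, 8] / [5]
  Insert 6 (step 9): P = [1, 3, 4, 5, 6] / [2, 8] / [7, 9];  Q = [1, 3, 4, 6, 7] / [2, 8] / [5, 9]
Final shape: (5, 2, 2).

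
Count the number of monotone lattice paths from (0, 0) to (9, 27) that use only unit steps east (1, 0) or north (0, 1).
Number of paths = 94143280

A monotone lattice path from (0, 0) to (9, 27) consists of 9 east steps and 27 north steps in some order, so it is determined by which 9 of the 36 steps are east. The count is C(36, 9) = 94143280.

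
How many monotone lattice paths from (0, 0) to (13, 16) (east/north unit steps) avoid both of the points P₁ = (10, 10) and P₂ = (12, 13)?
Number of paths = 38933451

Inclusion–exclusion. Total paths: C(29, 13) = 67863915. Through P₁: C(20, 10)·C(9, 3) = 15519504. Through P₂: C(25, 12)·C(4, 1) = 20801200. Since P₁ is strictly southwest of P₂, a monotone path through both must visit P₁ then P₂; paths through both = C(20, 10)·C(5, 2)·C(4, 1) = 7390240. Avoid both = 67863915 − 15519504 − 20801200 + 7390240 = 38933451.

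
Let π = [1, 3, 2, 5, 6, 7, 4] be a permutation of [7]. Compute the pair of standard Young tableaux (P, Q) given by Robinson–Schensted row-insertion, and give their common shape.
P = [1, 2, 4, 6, 7] / [3, 5];  Q = [1, 2, 4, 5, 6] / [3, 7];  common shape = (5, 2)

Row-insert the values π_1, π_2, … into P one at a time, bumping the leftmost entry strictly greater than the inserted value down to the next row. The recording tableau Q records, in position (i, j), the step at which that cell was added to P.
  Insert 1 (step 1): P = [1];  Q = [1]
  Insert 3 (step 2): P = [1, 3];  Q = [1, 2]
  Insert 2 (step 3): P = [1, 2] / [3];  Q = [1, 2] / [3]
  Insert 5 (step 4): P = [1, 2, 5] / [3];  Q = [1, 2, 4] / [3]
  Insert 6 (step 5): P = [1, 2, 5, 6] / [3];  Q = [1, 2, 4, 5] / [3]
  Insert 7 (step 6): P = [1, 2, 5, 6, 7] / [3];  Q = [1, 2, 4, 5, 6] / [3]
  Insert 4 (step 7): P = [1, 2, 4, 6, 7] / [3, 5];  Q = [1, 2, 4, 5, 6] / [3, 7]
Final shape: (5, 2).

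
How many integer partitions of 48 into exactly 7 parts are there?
p(48, 7 parts) = 7190

Partitions of n into exactly k parts are in bijection with partitions of n − k into at most k parts (subtract 1 from each part). So p(48, exactly 7) = p(41, parts ≤ 7). Computing via the recurrence p(m, j) = p(m, j−1) + p(m−j, j) gives 7190.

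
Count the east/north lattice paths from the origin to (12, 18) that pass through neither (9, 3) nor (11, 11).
Number of paths = 80749449

Inclusion–exclusion. Total paths: C(30, 12) = 86493225. Through P₁: C(12, 9)·C(18, 3) = 179520. Through P₂: C(22, 11)·C(8, 1) = 5643456. Since P₁ is strictly southwest of P₂, a monotone path through both must visit P₁ then P₂; paths through both = C(12, 9)·C(10, 2)·C(8, 1) = 79200. Avoid both = 86493225 − 179520 − 5643456 + 79200 = 80749449.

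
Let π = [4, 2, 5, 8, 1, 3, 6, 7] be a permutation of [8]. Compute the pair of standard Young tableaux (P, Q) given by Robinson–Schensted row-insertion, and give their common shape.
P = [1, 3, 6, 7] / [2, 5, 8] / [4];  Q = [1, 3, 4, 8] / [2, 6, 7] / [5];  common shape = (4, 3, 1)

Row-insert the values π_1, π_2, … into P one at a time, bumping the leftmost entry strictly greater than the inserted value down to the next row. The recording tableau Q records, in position (i, j), the step at which that cell was added to P.
  Insert 4 (step 1): P = [4];  Q = [1]
  Insert 2 (step 2): P = [2] / [4];  Q = [1] / [2]
  Insert 5 (step 3): P = [2, 5] / [4];  Q = [1, 3] / [2]
  Insert 8 (step 4): P = [2, 5, 8] / [4];  Q = [1, 3, 4] / [2]
  Insert 1 (step 5): P = [1, 5, 8] / [2] / [4];  Q = [1, 3, 4] / [2] / [5]
  Insert 3 (step 6): P = [1, 3, 8] / [2, 5] / [4];  Q = [1, 3, 4] / [2, 6] / [5]
  Insert 6 (step 7): P = [1, 3, 6] / [2, 5, 8] / [4];  Q = [1, 3, 4] / [2, 6, 7] / [5]
  Insert 7 (step 8): P = [1, 3, 6, 7] / [2, 5, 8] / [4];  Q = [1, 3, 4, 8] / [2, 6, 7] / [5]
Final shape: (4, 3, 1).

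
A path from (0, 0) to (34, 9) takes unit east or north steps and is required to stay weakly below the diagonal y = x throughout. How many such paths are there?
Number of paths = 418913482

By the reflection principle (André's argument), the number of monotone paths to (34, 9) with n ≤ m that never go above y = x is C(43, 34) − C(43, 35) = 563921995 − 145008513 = 418913482.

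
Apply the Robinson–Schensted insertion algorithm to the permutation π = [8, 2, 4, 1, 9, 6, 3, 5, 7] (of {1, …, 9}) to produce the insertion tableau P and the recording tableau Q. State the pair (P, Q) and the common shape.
P = [1, 3, 5, 7] / [2, 4, 6] / [8, 9];  Q = [1, 3, 5, 9] / [2, 6, 8] / [4, 7];  common shape = (4, 3, 2)

Row-insert the values π_1, π_2, … into P one at a time, bumping the leftmost entry strictly greater than the inserted value down to the next row. The recording tableau Q records, in position (i, j), the step at which that cell was added to P.
  Insert 8 (step 1): P = [8];  Q = [1]
  Insert 2 (step 2): P = [2] / [8];  Q = [1] / [2]
  Insert 4 (step 3): P = [2, 4] / [8];  Q = [1, 3] / [2]
  Insert 1 (step 4): P = [1, 4] / [2] / [8];  Q = [1, 3] / [2] / [4]
  Insert 9 (step 5): P = [1, 4, 9] / [2] / [8];  Q = [1, 3, 5] / [2] / [4]
  Insert 6 (step 6): P = [1, 4, 6] / [2, 9] / [8];  Q = [1, 3, 5] / [2, 6] / [4]
  Insert 3 (step 7): P = [1, 3, 6] / [2, 4] / [8, 9];  Q = [1, 3, 5] / [2, 6] / [4, 7]
  Insert 5 (step 8): P = [1, 3, 5] / [2, 4, 6] / [8, 9];  Q = [1, 3, 5] / [2, 6, 8] / [4, 7]
  Insert 7 (step 9): P = [1, 3, 5, 7] / [2, 4, 6] / [8, 9];  Q = [1, 3, 5, 9] / [2, 6, 8] / [4, 7]
Final shape: (4, 3, 2).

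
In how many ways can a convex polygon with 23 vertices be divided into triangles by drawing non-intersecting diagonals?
C_21 = 24466267020

These polygon triangulations are counted by the Catalan number C_n = (1/(n + 1)) · C(2n, n). For n = 21: C_21 = (1/22) · C(42, 21) = 538257874440/22 = 24466267020.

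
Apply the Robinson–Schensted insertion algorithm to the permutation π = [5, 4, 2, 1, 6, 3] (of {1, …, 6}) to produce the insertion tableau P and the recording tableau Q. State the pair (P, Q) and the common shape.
P = [1, 3] / [2, 6] / [4] / [5];  Q = [1, 5] / [2, 6] / [3] / [4];  common shape = (2, 2, 1, 1)

Row-insert the values π_1, π_2, … into P one at a time, bumping the leftmost entry strictly greater than the inserted value down to the next row. The recording tableau Q records, in position (i, j), the step at which that cell was added to P.
  Insert 5 (step 1): P = [5];  Q = [1]
  Insert 4 (step 2): P = [4] / [5];  Q = [1] / [2]
  Insert 2 (step 3): P = [2] / [4] / [5];  Q = [1] / [2] / [3]
  Insert 1 (step 4): P = [1] / [2] / [4] / [5];  Q = [1] / [2] / [3] / [4]
  Insert 6 (step 5): P = [1, 6] / [2] / [4] / [5];  Q = [1, 5] / [2] / [3] / [4]
  Insert 3 (step 6): P = [1, 3] / [2, 6] / [4] / [5];  Q = [1, 5] / [2, 6] / [3] / [4]
Final shape: (2, 2, 1, 1).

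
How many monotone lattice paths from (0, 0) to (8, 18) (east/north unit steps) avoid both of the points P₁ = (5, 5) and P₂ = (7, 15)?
Number of paths = 805507

Inclusion–exclusion. Total paths: C(26, 8) = 1562275. Through P₁: C(10, 5)·C(16, 3) = 141120. Through P₂: C(22, 7)·C(4, 1) = 682176. Since P₁ is strictly southwest of P₂, a monotone path through both must visit P₁ then P₂; paths through both = C(10, 5)·C(12, 2)·C(4, 1) = 66528. Avoid both = 1562275 − 141120 − 682176 + 66528 = 805507.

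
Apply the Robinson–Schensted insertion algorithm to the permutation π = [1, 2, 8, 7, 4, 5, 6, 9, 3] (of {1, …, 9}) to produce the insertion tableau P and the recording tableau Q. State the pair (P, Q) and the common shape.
P = [1, 2, 3, 5, 6, 9] / [4] / [7] / [8];  Q = [1, 2, 3, 6, 7, 8] / [4] / [5] / [9];  common shape = (6, 1, 1, 1)

Row-insert the values π_1, π_2, … into P one at a time, bumping the leftmost entry strictly greater than the inserted value down to the next row. The recording tableau Q records, in position (i, j), the step at which that cell was added to P.
  Insert 1 (step 1): P = [1];  Q = [1]
  Insert 2 (step 2): P = [1, 2];  Q = [1, 2]
  Insert 8 (step 3): P = [1, 2, 8];  Q = [1, 2, 3]
  Insert 7 (step 4): P = [1, 2, 7] / [8];  Q = [1, 2, 3] / [4]
  Insert 4 (step 5): P = [1, 2, 4] / [7] / [8];  Q = [1, 2, 3] / [4] / [5]
  Insert 5 (step 6): P = [1, 2, 4, 5] / [7] / [8];  Q = [1, 2, 3, 6] / [4] / [5]
  Insert 6 (step 7): P = [1, 2, 4, 5, 6] / [7] / [8];  Q = [1, 2, 3, 6, 7] / [4] / [5]
  Insert 9 (step 8): P = [1, 2, 4, 5, 6, 9] / [7] / [8];  Q = [1, 2, 3, 6, 7, 8] / [4] / [5]
  Insert 3 (step 9): P = [1, 2, 3, 5, 6, 9] / [4] / [7] / [8];  Q = [1, 2, 3, 6, 7, 8] / [4] / [5] / [9]
Final shape: (6, 1, 1, 1).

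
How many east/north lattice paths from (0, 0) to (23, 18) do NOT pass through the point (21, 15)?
Number of paths = 146433615000

Total paths from (0, 0) to (23, 18): C(41, 23) = 202112640600. Paths through (21, 15): (paths (0, 0) → (21, 15)) × (paths (21, 15) → (23, 18)) = C(36, 21) · C(5, 2) = 5567902560 · 10 = 55679025600. Avoidance count = 202112640600 − 55679025600 = 146433615000.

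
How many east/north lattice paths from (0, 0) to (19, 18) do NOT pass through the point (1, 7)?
Number of paths = 17395853580

Total paths from (0, 0) to (19, 18): C(37, 19) = 17672631900. Paths through (1, 7): (paths (0, 0) → (1, 7)) × (paths (1, 7) → (19, 18)) = C(8, 1) · C(29, 18) = 8 · 34597290 = 276778320. Avoidance count = 17672631900 − 276778320 = 17395853580.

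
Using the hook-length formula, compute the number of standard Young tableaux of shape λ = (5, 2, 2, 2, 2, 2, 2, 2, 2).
# SYT of shape (5, 2, 2, 2, 2, 2, 2, 2, 2) = 3730650

Hook-length formula: f^λ = n! / Π hook(c), product over all cells c of the Young diagram. For λ = (5, 2, 2, 2, 2, 2, 2, 2, 2), n = 21 boxes. Hook lengths by row (left-to-right, top-to-bottom): [13, 12, 3, 2, 1]; [9, 8]; [8, 7]; [7, 6]; [6, 5]; [5, 4]; [4, 3]; [3, 2]; [2, 1]. Product of hooks = 13694917017600. So f^λ = 21! / 13694917017600 = 51090942171709440000 / 13694917017600 = 3730650.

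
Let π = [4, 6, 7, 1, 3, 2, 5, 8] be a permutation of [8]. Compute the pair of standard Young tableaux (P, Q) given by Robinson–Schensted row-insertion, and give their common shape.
P = [1, 2, 5, 8] / [3, 6, 7] / [4];  Q = [1, 2, 3, 8] / [4, 5, 7] / [6];  common shape = (4, 3, 1)

Row-insert the values π_1, π_2, … into P one at a time, bumping the leftmost entry strictly greater than the inserted value down to the next row. The recording tableau Q records, in position (i, j), the step at which that cell was added to P.
  Insert 4 (step 1): P = [4];  Q = [1]
  Insert 6 (step 2): P = [4, 6];  Q = [1, 2]
  Insert 7 (step 3): P = [4, 6, 7];  Q = [1, 2, 3]
  Insert 1 (step 4): P = [1, 6, 7] / [4];  Q = [1, 2, 3] / [4]
  Insert 3 (step 5): P = [1, 3, 7] / [4, 6];  Q = [1, 2, 3] / [4, 5]
  Insert 2 (step 6): P = [1, 2, 7] / [3, 6] / [4];  Q = [1, 2, 3] / [4, 5] / [6]
  Insert 5 (step 7): P = [1, 2, 5] / [3, 6, 7] / [4];  Q = [1, 2, 3] / [4, 5, 7] / [6]
  Insert 8 (step 8): P = [1, 2, 5, 8] / [3, 6, 7] / [4];  Q = [1, 2, 3, 8] / [4, 5, 7] / [6]
Final shape: (4, 3, 1).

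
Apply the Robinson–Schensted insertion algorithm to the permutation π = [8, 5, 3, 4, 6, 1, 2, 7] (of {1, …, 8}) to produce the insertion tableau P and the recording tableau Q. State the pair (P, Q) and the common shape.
P = [1, 2, 6, 7] / [3, 4] / [5] / [8];  Q = [1, 4, 5, 8] / [2, 7] / [3] / [6];  common shape = (4, 2, 1, 1)

Row-insert the values π_1, π_2, … into P one at a time, bumping the leftmost entry strictly greater than the inserted value down to the next row. The recording tableau Q records, in position (i, j), the step at which that cell was added to P.
  Insert 8 (step 1): P = [8];  Q = [1]
  Insert 5 (step 2): P = [5] / [8];  Q = [1] / [2]
  Insert 3 (step 3): P = [3] / [5] / [8];  Q = [1] / [2] / [3]
  Insert 4 (step 4): P = [3, 4] / [5] / [8];  Q = [1, 4] / [2] / [3]
  Insert 6 (step 5): P = [3, 4, 6] / [5] / [8];  Q = [1, 4, 5] / [2] / [3]
  Insert 1 (step 6): P = [1, 4, 6] / [3] / [5] / [8];  Q = [1, 4, 5] / [2] / [3] / [6]
  Insert 2 (step 7): P = [1, 2, 6] / [3, 4] / [5] / [8];  Q = [1, 4, 5] / [2, 7] / [3] / [6]
  Insert 7 (step 8): P = [1, 2, 6, 7] / [3, 4] / [5] / [8];  Q = [1, 4, 5, 8] / [2, 7] / [3] / [6]
Final shape: (4, 2, 1, 1).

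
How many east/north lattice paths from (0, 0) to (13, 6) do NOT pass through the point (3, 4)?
Number of paths = 24822

Total paths from (0, 0) to (13, 6): C(19, 13) = 27132. Paths through (3, 4): (paths (0, 0) → (3, 4)) × (paths (3, 4) → (13, 6)) = C(7, 3) · C(12, 10) = 35 · 66 = 2310. Avoidance count = 27132 − 2310 = 24822.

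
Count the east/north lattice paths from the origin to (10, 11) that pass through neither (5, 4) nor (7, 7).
Number of paths = 176904

Inclusion–exclusion. Total paths: C(21, 10) = 352716. Through P₁: C(9, 5)·C(12, 5) = 99792. Through P₂: C(14, 7)·C(7, 3) = 120120. Since P₁ is strictly southwest of P₂, a monotone path through both must visit P₁ then P₂; paths through both = C(9, 5)·C(5, 2)·C(7, 3) = 44100. Avoid both = 352716 − 99792 − 120120 + 44100 = 176904.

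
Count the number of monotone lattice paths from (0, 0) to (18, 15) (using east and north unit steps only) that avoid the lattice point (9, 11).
Number of paths = 917066920

Total paths from (0, 0) to (18, 15): C(33, 18) = 1037158320. Paths through (9, 11): (paths (0, 0) → (9, 11)) × (paths (9, 11) → (18, 15)) = C(20, 9) · C(13, 9) = 167960 · 715 = 120091400. Avoidance count = 1037158320 − 120091400 = 917066920.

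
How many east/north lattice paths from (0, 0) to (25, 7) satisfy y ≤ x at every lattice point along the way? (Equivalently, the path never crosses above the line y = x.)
Number of paths = 2459664

By the reflection principle (André's argument), the number of monotone paths to (25, 7) with n ≤ m that never go above y = x is C(32, 25) − C(32, 26) = 3365856 − 906192 = 2459664.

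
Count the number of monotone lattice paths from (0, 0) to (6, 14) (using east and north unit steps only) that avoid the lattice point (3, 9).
Number of paths = 26440

Total paths from (0, 0) to (6, 14): C(20, 6) = 38760. Paths through (3, 9): (paths (0, 0) → (3, 9)) × (paths (3, 9) → (6, 14)) = C(12, 3) · C(8, 3) = 220 · 56 = 12320. Avoidance count = 38760 − 12320 = 26440.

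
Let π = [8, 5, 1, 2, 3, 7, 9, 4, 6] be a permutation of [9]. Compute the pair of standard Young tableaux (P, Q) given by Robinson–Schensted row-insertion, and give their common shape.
P = [1, 2, 3, 4, 6] / [5, 7, 9] / [8];  Q = [1, 4, 5, 6, 7] / [2, 8, 9] / [3];  common shape = (5, 3, 1)

Row-insert the values π_1, π_2, … into P one at a time, bumping the leftmost entry strictly greater than the inserted value down to the next row. The recording tableau Q records, in position (i, j), the step at which that cell was added to P.
  Insert 8 (step 1): P = [8];  Q = [1]
  Insert 5 (step 2): P = [5] / [8];  Q = [1] / [2]
  Insert 1 (step 3): P = [1] / [5] / [8];  Q = [1] / [2] / [3]
  Insert 2 (step 4): P = [1, 2] / [5] / [8];  Q = [1, 4] / [2] / [3]
  Insert 3 (step 5): P = [1, 2, 3] / [5] / [8];  Q = [1, 4, 5] / [2] / [3]
  Insert 7 (step 6): P = [1, 2, 3, 7] / [5] / [8];  Q = [1, 4, 5, 6] / [2] / [3]
  Insert 9 (step 7): P = [1, 2, 3, 7, 9] / [5] / [8];  Q = [1, 4, 5, 6, 7] / [2] / [3]
  Insert 4 (step 8): P = [1, 2, 3, 4, 9] / [5, 7] / [8];  Q = [1, 4, 5, 6, 7] / [2, 8] / [3]
  Insert 6 (step 9): P = [1, 2, 3, 4, 6] / [5, 7, 9] / [8];  Q = [1, 4, 5, 6, 7] / [2, 8, 9] / [3]
Final shape: (5, 3, 1).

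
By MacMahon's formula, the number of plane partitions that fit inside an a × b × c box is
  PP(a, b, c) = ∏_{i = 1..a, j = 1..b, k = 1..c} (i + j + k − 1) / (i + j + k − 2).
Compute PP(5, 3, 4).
PP(5, 3, 4) = 116424

Evaluate the triple product over i = 1..5, j = 1..3, k = 1..4. The factors are (2/1) · (3/2) · (4/3) · (5/4) · (3/2) · (4/3) · (5/4) · (6/5) · … (60 factors total). The numerators and denominators telescope so the product is an integer; carrying out the multiplication exactly gives PP(5, 3, 4) = 116424.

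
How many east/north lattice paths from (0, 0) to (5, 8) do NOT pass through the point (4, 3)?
Number of paths = 1077

Total paths from (0, 0) to (5, 8): C(13, 5) = 1287. Paths through (4, 3): (paths (0, 0) → (4, 3)) × (paths (4, 3) → (5, 8)) = C(7, 4) · C(6, 1) = 35 · 6 = 210. Avoidance count = 1287 − 210 = 1077.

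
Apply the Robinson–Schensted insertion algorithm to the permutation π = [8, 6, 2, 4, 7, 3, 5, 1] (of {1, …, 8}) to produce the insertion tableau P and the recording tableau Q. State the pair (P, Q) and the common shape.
P = [1, 3, 5] / [2, 7] / [4] / [6] / [8];  Q = [1, 4, 5] / [2, 7] / [3] / [6] / [8];  common shape = (3, 2, 1, 1, 1)

Row-insert the values π_1, π_2, … into P one at a time, bumping the leftmost entry strictly greater than the inserted value down to the next row. The recording tableau Q records, in position (i, j), the step at which that cell was added to P.
  Insert 8 (step 1): P = [8];  Q = [1]
  Insert 6 (step 2): P = [6] / [8];  Q = [1] / [2]
  Insert 2 (step 3): P = [2] / [6] / [8];  Q = [1] / [2] / [3]
  Insert 4 (step 4): P = [2, 4] / [6] / [8];  Q = [1, 4] / [2] / [3]
  Insert 7 (step 5): P = [2, 4, 7] / [6] / [8];  Q = [1, 4, 5] / [2] / [3]
  Insert 3 (step 6): P = [2, 3, 7] / [4] / [6] / [8];  Q = [1, 4, 5] / [2] / [3] / [6]
  Insert 5 (step 7): P = [2, 3, 5] / [4, 7] / [6] / [8];  Q = [1, 4, 5] / [2, 7] / [3] / [6]
  Insert 1 (step 8): P = [1, 3, 5] / [2, 7] / [4] / [6] / [8];  Q = [1, 4, 5] / [2, 7] / [3] / [6] / [8]
Final shape: (3, 2, 1, 1, 1).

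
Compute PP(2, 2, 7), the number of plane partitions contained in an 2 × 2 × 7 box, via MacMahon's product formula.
PP(2, 2, 7) = 540

Evaluate the triple product over i = 1..2, j = 1..2, k = 1..7. The factors are (2/1) · (3/2) · (4/3) · (5/4) · (6/5) · (7/6) · (8/7) · (3/2) · … (28 factors total). The numerators and denominators telescope so the product is an integer; carrying out the multiplication exactly gives PP(2, 2, 7) = 540.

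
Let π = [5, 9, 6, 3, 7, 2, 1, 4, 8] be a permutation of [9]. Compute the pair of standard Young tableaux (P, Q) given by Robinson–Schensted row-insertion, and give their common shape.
P = [1, 4, 7, 8] / [2, 6] / [3] / [5] / [9];  Q = [1, 2, 5, 9] / [3, 8] / [4] / [6] / [7];  common shape = (4, 2, 1, 1, 1)

Row-insert the values π_1, π_2, … into P one at a time, bumping the leftmost entry strictly greater than the inserted value down to the next row. The recording tableau Q records, in position (i, j), the step at which that cell was added to P.
  Insert 5 (step 1): P = [5];  Q = [1]
  Insert 9 (step 2): P = [5, 9];  Q = [1, 2]
  Insert 6 (step 3): P = [5, 6] / [9];  Q = [1, 2] / [3]
  Insert 3 (step 4): P = [3, 6] / [5] / [9];  Q = [1, 2] / [3] / [4]
  Insert 7 (step 5): P = [3, 6, 7] / [5] / [9];  Q = [1, 2, 5] / [3] / [4]
  Insert 2 (step 6): P = [2, 6, 7] / [3] / [5] / [9];  Q = [1, 2, 5] / [3] / [4] / [6]
  Insert 1 (step 7): P = [1, 6, 7] / [2] / [3] / [5] / [9];  Q = [1, 2, 5] / [3] / [4] / [6] / [7]
  Insert 4 (step 8): P = [1, 4, 7] / [2, 6] / [3] / [5] / [9];  Q = [1, 2, 5] / [3, 8] / [4] / [6] / [7]
  Insert 8 (step 9): P = [1, 4, 7, 8] / [2, 6] / [3] / [5] / [9];  Q = [1, 2, 5, 9] / [3, 8] / [4] / [6] / [7]
Final shape: (4, 2, 1, 1, 1).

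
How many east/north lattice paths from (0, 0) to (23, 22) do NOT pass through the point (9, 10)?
Number of paths = 3224556353200

Total paths from (0, 0) to (23, 22): C(45, 23) = 4116715363800. Paths through (9, 10): (paths (0, 0) → (9, 10)) × (paths (9, 10) → (23, 22)) = C(19, 9) · C(26, 14) = 92378 · 9657700 = 892159010600. Avoidance count = 4116715363800 − 892159010600 = 3224556353200.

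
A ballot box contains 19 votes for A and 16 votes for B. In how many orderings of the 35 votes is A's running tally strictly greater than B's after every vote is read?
Strict-lead orderings = 347993910

Total orderings of the 35 votes with 19 for A: C(35, 19) = 4059928950. By the Bertrand ballot formula (Cycle Lemma / reflection principle), the number of orderings in which A is strictly ahead of B throughout is (p − q)/(p + q) · C(p + q, p) = (19 − 16)/(19 + 16) · 4059928950 = 347993910.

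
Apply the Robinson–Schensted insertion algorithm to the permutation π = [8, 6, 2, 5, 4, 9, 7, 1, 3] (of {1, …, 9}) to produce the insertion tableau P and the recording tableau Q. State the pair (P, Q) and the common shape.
P = [1, 3, 7] / [2, 4] / [5, 9] / [6] / [8];  Q = [1, 4, 6] / [2, 7] / [3, 9] / [5] / [8];  common shape = (3, 2, 2, 1, 1)

Row-insert the values π_1, π_2, … into P one at a time, bumping the leftmost entry strictly greater than the inserted value down to the next row. The recording tableau Q records, in position (i, j), the step at which that cell was added to P.
  Insert 8 (step 1): P = [8];  Q = [1]
  Insert 6 (step 2): P = [6] / [8];  Q = [1] / [2]
  Insert 2 (step 3): P = [2] / [6] / [8];  Q = [1] / [2] / [3]
  Insert 5 (step 4): P = [2, 5] / [6] / [8];  Q = [1, 4] / [2] / [3]
  Insert 4 (step 5): P = [2, 4] / [5] / [6] / [8];  Q = [1, 4] / [2] / [3] / [5]
  Insert 9 (step 6): P = [2, 4, 9] / [5] / [6] / [8];  Q = [1, 4, 6] / [2] / [3] / [5]
  Insert 7 (step 7): P = [2, 4, 7] / [5, 9] / [6] / [8];  Q = [1, 4, 6] / [2, 7] / [3] / [5]
  Insert 1 (step 8): P = [1, 4, 7] / [2, 9] / [5] / [6] / [8];  Q = [1, 4, 6] / [2, 7] / [3] / [5] / [8]
  Insert 3 (step 9): P = [1, 3, 7] / [2, 4] / [5, 9] / [6] / [8];  Q = [1, 4, 6] / [2, 7] / [3, 9] / [5] / [8]
Final shape: (3, 2, 2, 1, 1).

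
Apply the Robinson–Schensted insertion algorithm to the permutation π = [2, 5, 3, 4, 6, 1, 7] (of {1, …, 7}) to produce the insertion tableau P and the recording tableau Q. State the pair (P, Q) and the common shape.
P = [1, 3, 4, 6, 7] / [2] / [5];  Q = [1, 2, 4, 5, 7] / [3] / [6];  common shape = (5, 1, 1)

Row-insert the values π_1, π_2, … into P one at a time, bumping the leftmost entry strictly greater than the inserted value down to the next row. The recording tableau Q records, in position (i, j), the step at which that cell was added to P.
  Insert 2 (step 1): P = [2];  Q = [1]
  Insert 5 (step 2): P = [2, 5];  Q = [1, 2]
  Insert 3 (step 3): P = [2, 3] / [5];  Q = [1, 2] / [3]
  Insert 4 (step 4): P = [2, 3, 4] / [5];  Q = [1, 2, 4] / [3]
  Insert 6 (step 5): P = [2, 3, 4, 6] / [5];  Q = [1, 2, 4, 5] / [3]
  Insert 1 (step 6): P = [1, 3, 4, 6] / [2] / [5];  Q = [1, 2, 4, 5] / [3] / [6]
  Insert 7 (step 7): P = [1, 3, 4, 6, 7] / [2] / [5];  Q = [1, 2, 4, 5, 7] / [3] / [6]
Final shape: (5, 1, 1).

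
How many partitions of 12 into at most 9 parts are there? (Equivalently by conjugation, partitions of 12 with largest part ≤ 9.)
p(12, parts ≤ 9) = 73

Partitions of 12 with all parts ≤ 9: 9+3, 9+2+1, 9+1+1+1, 8+4, 8+3+1, 8+2+2, 8+2+1+1, 8+1+1+1+1, 7+5, 7+4+1, 7+3+2, 7+3+1+1, 7+2+2+1, 7+2+1+1+1, 7+1+1+1+1+1, 6+6, 6+5+1, 6+4+2, 6+4+1+1, 6+3+3, 6+3+2+1, 6+3+1+1+1, 6+2+2+2, 6+2+2+1+1, 6+2+1+1+1+1, 6+1+1+1+1+1+1, 5+5+2, 5+5+1+1, 5+4+3, 5+4+2+1, … (73 total). Count = 73.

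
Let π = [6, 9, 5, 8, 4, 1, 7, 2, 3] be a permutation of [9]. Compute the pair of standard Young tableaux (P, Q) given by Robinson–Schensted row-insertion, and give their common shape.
P = [1, 2, 3] / [4, 7] / [5, 8] / [6, 9];  Q = [1, 2, 9] / [3, 4] / [5, 7] / [6, 8];  common shape = (3, 2, 2, 2)

Row-insert the values π_1, π_2, … into P one at a time, bumping the leftmost entry strictly greater than the inserted value down to the next row. The recording tableau Q records, in position (i, j), the step at which that cell was added to P.
  Insert 6 (step 1): P = [6];  Q = [1]
  Insert 9 (step 2): P = [6, 9];  Q = [1, 2]
  Insert 5 (step 3): P = [5, 9] / [6];  Q = [1, 2] / [3]
  Insert 8 (step 4): P = [5, 8] / [6, 9];  Q = [1, 2] / [3, 4]
  Insert 4 (step 5): P = [4, 8] / [5, 9] / [6];  Q = [1, 2] / [3, 4] / [5]
  Insert 1 (step 6): P = [1, 8] / [4, 9] / [5] / [6];  Q = [1, 2] / [3, 4] / [5] / [6]
  Insert 7 (step 7): P = [1, 7] / [4, 8] / [5, 9] / [6];  Q = [1, 2] / [3, 4] / [5, 7] / [6]
  Insert 2 (step 8): P = [1, 2] / [4, 7] / [5, 8] / [6, 9];  Q = [1, 2] / [3, 4] / [5, 7] / [6, 8]
  Insert 3 (step 9): P = [1, 2, 3] / [4, 7] / [5, 8] / [6, 9];  Q = [1, 2, 9] / [3, 4] / [5, 7] / [6, 8]
Final shape: (3, 2, 2, 2).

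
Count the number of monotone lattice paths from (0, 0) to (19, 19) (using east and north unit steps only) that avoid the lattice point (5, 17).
Number of paths = 35342103720

Total paths from (0, 0) to (19, 19): C(38, 19) = 35345263800. Paths through (5, 17): (paths (0, 0) → (5, 17)) × (paths (5, 17) → (19, 19)) = C(22, 5) · C(16, 14) = 26334 · 120 = 3160080. Avoidance count = 35345263800 − 3160080 = 35342103720.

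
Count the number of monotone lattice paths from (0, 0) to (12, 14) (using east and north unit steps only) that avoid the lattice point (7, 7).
Number of paths = 6939556

Total paths from (0, 0) to (12, 14): C(26, 12) = 9657700. Paths through (7, 7): (paths (0, 0) → (7, 7)) × (paths (7, 7) → (12, 14)) = C(14, 7) · C(12, 5) = 3432 · 792 = 2718144. Avoidance count = 9657700 − 2718144 = 6939556.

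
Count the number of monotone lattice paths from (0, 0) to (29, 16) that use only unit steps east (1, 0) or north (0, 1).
Number of paths = 646626422970

A monotone lattice path from (0, 0) to (29, 16) consists of 29 east steps and 16 north steps in some order, so it is determined by which 29 of the 45 steps are east. The count is C(45, 29) = 646626422970.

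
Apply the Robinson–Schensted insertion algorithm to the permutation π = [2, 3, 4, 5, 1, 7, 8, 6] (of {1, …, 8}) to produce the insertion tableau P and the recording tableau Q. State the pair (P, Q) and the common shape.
P = [1, 3, 4, 5, 6, 8] / [2, 7];  Q = [1, 2, 3, 4, 6, 7] / [5, 8];  common shape = (6, 2)

Row-insert the values π_1, π_2, … into P one at a time, bumping the leftmost entry strictly greater than the inserted value down to the next row. The recording tableau Q records, in position (i, j), the step at which that cell was added to P.
  Insert 2 (step 1): P = [2];  Q = [1]
  Insert 3 (step 2): P = [2, 3];  Q = [1, 2]
  Insert 4 (step 3): P = [2, 3, 4];  Q = [1, 2, 3]
  Insert 5 (step 4): P = [2, 3, 4, 5];  Q = [1, 2, 3, 4]
  Insert 1 (step 5): P = [1, 3, 4, 5] / [2];  Q = [1, 2, 3, 4] / [5]
  Insert 7 (step 6): P = [1, 3, 4, 5, 7] / [2];  Q = [1, 2, 3, 4, 6] / [5]
  Insert 8 (step 7): P = [1, 3, 4, 5, 7, 8] / [2];  Q = [1, 2, 3, 4, 6, 7] / [5]
  Insert 6 (step 8): P = [1, 3, 4, 5, 6, 8] / [2, 7];  Q = [1, 2, 3, 4, 6, 7] / [5, 8]
Final shape: (6, 2).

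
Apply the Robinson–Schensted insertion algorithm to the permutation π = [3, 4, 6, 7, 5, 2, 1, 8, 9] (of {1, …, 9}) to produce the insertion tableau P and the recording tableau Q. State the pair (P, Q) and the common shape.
P = [1, 4, 5, 7, 8, 9] / [2] / [3] / [6];  Q = [1, 2, 3, 4, 8, 9] / [5] / [6] / [7];  common shape = (6, 1, 1, 1)

Row-insert the values π_1, π_2, … into P one at a time, bumping the leftmost entry strictly greater than the inserted value down to the next row. The recording tableau Q records, in position (i, j), the step at which that cell was added to P.
  Insert 3 (step 1): P = [3];  Q = [1]
  Insert 4 (step 2): P = [3, 4];  Q = [1, 2]
  Insert 6 (step 3): P = [3, 4, 6];  Q = [1, 2, 3]
  Insert 7 (step 4): P = [3, 4, 6, 7];  Q = [1, 2, 3, 4]
  Insert 5 (step 5): P = [3, 4, 5, 7] / [6];  Q = [1, 2, 3, 4] / [5]
  Insert 2 (step 6): P = [2, 4, 5, 7] / [3] / [6];  Q = [1, 2, 3, 4] / [5] / [6]
  Insert 1 (step 7): P = [1, 4, 5, 7] / [2] / [3] / [6];  Q = [1, 2, 3, 4] / [5] / [6] / [7]
  Insert 8 (step 8): P = [1, 4, 5, 7, 8] / [2] / [3] / [6];  Q = [1, 2, 3, 4, 8] / [5] / [6] / [7]
  Insert 9 (step 9): P = [1, 4, 5, 7, 8, 9] / [2] / [3] / [6];  Q = [1, 2, 3, 4, 8, 9] / [5] / [6] / [7]
Final shape: (6, 1, 1, 1).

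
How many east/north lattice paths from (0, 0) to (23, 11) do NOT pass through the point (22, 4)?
Number of paths = 285978160

Total paths from (0, 0) to (23, 11): C(34, 23) = 286097760. Paths through (22, 4): (paths (0, 0) → (22, 4)) × (paths (22, 4) → (23, 11)) = C(26, 22) · C(8, 1) = 14950 · 8 = 119600. Avoidance count = 286097760 − 119600 = 285978160.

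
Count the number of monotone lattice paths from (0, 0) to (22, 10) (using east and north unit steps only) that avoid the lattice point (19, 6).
Number of paths = 58313740

Total paths from (0, 0) to (22, 10): C(32, 22) = 64512240. Paths through (19, 6): (paths (0, 0) → (19, 6)) × (paths (19, 6) → (22, 10)) = C(25, 19) · C(7, 3) = 177100 · 35 = 6198500. Avoidance count = 64512240 − 6198500 = 58313740.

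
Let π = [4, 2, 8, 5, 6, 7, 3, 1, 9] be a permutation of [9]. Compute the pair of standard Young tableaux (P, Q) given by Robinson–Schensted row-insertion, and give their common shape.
P = [1, 3, 6, 7, 9] / [2, 5] / [4] / [8];  Q = [1, 3, 5, 6, 9] / [2, 4] / [7] / [8];  common shape = (5, 2, 1, 1)

Row-insert the values π_1, π_2, … into P one at a time, bumping the leftmost entry strictly greater than the inserted value down to the next row. The recording tableau Q records, in position (i, j), the step at which that cell was added to P.
  Insert 4 (step 1): P = [4];  Q = [1]
  Insert 2 (step 2): P = [2] / [4];  Q = [1] / [2]
  Insert 8 (step 3): P = [2, 8] / [4];  Q = [1, 3] / [2]
  Insert 5 (step 4): P = [2, 5] / [4, 8];  Q = [1, 3] / [2, 4]
  Insert 6 (step 5): P = [2, 5, 6] / [4, 8];  Q = [1, 3, 5] / [2, 4]
  Insert 7 (step 6): P = [2, 5, 6, 7] / [4, 8];  Q = [1, 3, 5, 6] / [2, 4]
  Insert 3 (step 7): P = [2, 3, 6, 7] / [4, 5] / [8];  Q = [1, 3, 5, 6] / [2, 4] / [7]
  Insert 1 (step 8): P = [1, 3, 6, 7] / [2, 5] / [4] / [8];  Q = [1, 3, 5, 6] / [2, 4] / [7] / [8]
  Insert 9 (step 9): P = [1, 3, 6, 7, 9] / [2, 5] / [4] / [8];  Q = [1, 3, 5, 6, 9] / [2, 4] / [7] / [8]
Final shape: (5, 2, 1, 1).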